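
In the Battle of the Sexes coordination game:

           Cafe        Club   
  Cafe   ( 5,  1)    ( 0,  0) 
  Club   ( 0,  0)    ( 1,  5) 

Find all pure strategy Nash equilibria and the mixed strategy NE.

Pure NE: (Cafe, Cafe) and (Club, Club); Mixed NE: p = 0.8333, q = 0.1667

Work:
Check pure NE:
(Cafe, Cafe): (5, 1) - no unilateral deviation beneficial
(Club, Club): (1, 5) - no unilateral deviation beneficial
Mixed NE: P1 plays Cafe with p = 0.8333, P2 plays Cafe with q = 0.1667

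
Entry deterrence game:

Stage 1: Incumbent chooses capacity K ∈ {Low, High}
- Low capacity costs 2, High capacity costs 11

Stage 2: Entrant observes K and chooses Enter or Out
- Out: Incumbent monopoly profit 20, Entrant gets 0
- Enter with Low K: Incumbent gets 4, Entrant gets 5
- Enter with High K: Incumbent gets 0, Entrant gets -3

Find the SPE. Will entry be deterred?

SPE: (High, Enter|Low, Out|High); Entry deterred. Incumbent net profit = 9

Work:
After Low K: Entrant enters (5 > 0)
After High K: Entrant stays out (-3 < 0)
Incumbent: Low → 4−2=2, High → 20−11=9
Incumbent chooses High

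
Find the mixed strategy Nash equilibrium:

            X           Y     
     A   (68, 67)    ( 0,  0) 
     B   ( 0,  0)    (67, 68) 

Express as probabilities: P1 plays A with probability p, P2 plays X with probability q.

p = 0.5037, q = 0.4963

Work:
Find probabilities that make opponent indifferent:
P2 chooses q to make P1 indifferent between A and B
P1 chooses p to make P2 indifferent between X and Y
Mixed NE: P1 plays (A: 0.5037, B: 0.4963), P2 plays (X: 0.4963, Y: 0.5037)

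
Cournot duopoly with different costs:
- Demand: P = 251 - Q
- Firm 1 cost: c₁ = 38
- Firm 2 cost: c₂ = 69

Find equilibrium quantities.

q₁* = 81.33, q₂* = 50.33

Work:
Reaction: q₁ = (251 - 38 - q₂)/2
Reaction: q₂ = (251 - 69 - q₁)/2
Solve simultaneously:
q₁* = (251 - 2×38 + 69)/3 = 81.33
q₂* = (251 - 2×69 + 38)/3 = 50.33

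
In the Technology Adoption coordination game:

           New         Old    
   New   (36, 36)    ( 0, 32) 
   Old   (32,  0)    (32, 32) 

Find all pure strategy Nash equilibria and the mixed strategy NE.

Pure NE: (New, New) and (Old, Old); Mixed NE: p = 0.8889, q = 0.8889

Work:
Check pure NE:
(New, New): (36, 36) - no unilateral deviation beneficial
(Old, Old): (32, 32) - no unilateral deviation beneficial
Mixed NE: P1 plays New with p = 0.8889, P2 plays New with q = 0.8889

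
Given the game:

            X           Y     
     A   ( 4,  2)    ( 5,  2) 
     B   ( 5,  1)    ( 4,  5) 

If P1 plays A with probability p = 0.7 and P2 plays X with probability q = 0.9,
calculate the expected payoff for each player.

E[P1] = 4.34, E[P2] = 1.82

Work:
E[P1] = p·q·π₁(A,X) + p·(1-q)·π₁(A,Y) + (1-p)·q·π₁(B,X) + (1-p)·(1-q)·π₁(B,Y)
= 0.7·0.9·4 + 0.7·0.1·5 + 0.3·0.9·5 + 0.3·0.1·4
= 4.34

E[P2] = 1.82 (similar calculation)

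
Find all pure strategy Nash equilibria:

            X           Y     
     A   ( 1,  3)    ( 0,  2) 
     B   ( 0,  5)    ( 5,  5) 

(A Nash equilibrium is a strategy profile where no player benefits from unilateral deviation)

Nash equilibrium: (A, X), (B, Y)

Work:
Best responses:
  P1 vs X: payoffs [1, 0] → best response A (payoff 1)
  P1 vs Y: payoffs [0, 5] → best response B (payoff 5)
  P2 vs A: payoffs [3, 2] → best response X (payoff 3)
  P2 vs B: payoffs [5, 5] → best response X/Y (payoff 5)
Mutual best responses: (A,X), (B,Y) → Nash equilibria.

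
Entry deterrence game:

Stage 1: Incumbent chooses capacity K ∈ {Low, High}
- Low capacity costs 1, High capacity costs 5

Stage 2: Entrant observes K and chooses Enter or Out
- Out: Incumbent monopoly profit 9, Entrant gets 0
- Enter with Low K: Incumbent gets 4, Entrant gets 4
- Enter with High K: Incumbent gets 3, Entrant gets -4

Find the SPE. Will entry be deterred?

SPE: (High, Enter|Low, Out|High); Entry deterred. Incumbent net profit = 4

Work:
After Low K: Entrant enters (4 > 0)
After High K: Entrant stays out (-4 < 0)
Incumbent: Low → 4−1=3, High → 9−5=4
Incumbent chooses High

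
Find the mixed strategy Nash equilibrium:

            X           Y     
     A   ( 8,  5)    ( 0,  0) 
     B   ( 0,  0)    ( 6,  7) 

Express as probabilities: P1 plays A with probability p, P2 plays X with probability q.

p = 0.5833, q = 0.4286

Work:
Find probabilities that make opponent indifferent:
P2 chooses q to make P1 indifferent between A and B
P1 chooses p to make P2 indifferent between X and Y
Mixed NE: P1 plays (A: 0.5833, B: 0.4167), P2 plays (X: 0.4286, Y: 0.5714)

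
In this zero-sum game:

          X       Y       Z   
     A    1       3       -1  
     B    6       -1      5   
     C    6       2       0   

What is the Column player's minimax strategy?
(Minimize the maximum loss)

Column should play Y, value = 3

Work:
Column player minimizes Row's maximum payoff:
Column X: max payoff to Row = 6
Column Y: max payoff to Row = 3
Column Z: max payoff to Row = 5
Minimum is 3, achieved by column Y.
Minimax strategy: Y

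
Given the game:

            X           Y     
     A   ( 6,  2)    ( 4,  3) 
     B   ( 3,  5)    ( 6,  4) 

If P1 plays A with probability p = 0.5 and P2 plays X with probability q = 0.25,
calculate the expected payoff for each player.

E[P1] = 4.875, E[P2] = 3.5

Work:
E[P1] = p·q·π₁(A,X) + p·(1-q)·π₁(A,Y) + (1-p)·q·π₁(B,X) + (1-p)·(1-q)·π₁(B,Y)
= 0.5·0.25·6 + 0.5·0.75·4 + 0.5·0.25·3 + 0.5·0.75·6
= 4.875

E[P2] = 3.5 (similar calculation)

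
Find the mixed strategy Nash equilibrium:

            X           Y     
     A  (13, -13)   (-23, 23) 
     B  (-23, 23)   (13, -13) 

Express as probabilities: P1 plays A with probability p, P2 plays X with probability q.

p = 0.5, q = 0.5

Work:
Find probabilities that make opponent indifferent:
P2 chooses q to make P1 indifferent between A and B
P1 chooses p to make P2 indifferent between X and Y
Mixed NE: P1 plays (A: 0.5, B: 0.5), P2 plays (X: 0.5, Y: 0.5)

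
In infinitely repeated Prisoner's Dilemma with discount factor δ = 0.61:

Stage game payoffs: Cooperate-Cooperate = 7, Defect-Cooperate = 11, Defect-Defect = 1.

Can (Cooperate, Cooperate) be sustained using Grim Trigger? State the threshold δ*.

δ* = 0.4; since δ = 0.61 ≥ 0.4, cooperation can be sustained

Work:
For Grim Trigger:
Cooperate forever: 7/(1-δ)
Defect then punished: 11 + 1·δ/(1-δ)
Need: 7/(1-δ) ≥ 11 + 1·δ/(1-δ)
Solving: δ ≥ (T-R)/(T-P) = (11-7)/(11-1) = 0.4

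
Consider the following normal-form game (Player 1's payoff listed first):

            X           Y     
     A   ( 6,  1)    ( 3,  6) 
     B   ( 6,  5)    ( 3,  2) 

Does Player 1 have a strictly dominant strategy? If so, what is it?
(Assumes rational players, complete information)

No strictly dominant strategy exists for Player 1

Work:
A strategy strictly dominates another if it gives a strictly higher payoff against every opponent action. Compare each pair of P1's strategies column-by-column:
  A vs B: [6 vs 6, 3 vs 3] → A does not strictly dominate B (column X: 6 ≤ 6)
  B vs A: [6 vs 6, 3 vs 3] → B does not strictly dominate A (column X: 6 ≤ 6)
No single strategy strictly dominates all others → no strictly dominant strategy.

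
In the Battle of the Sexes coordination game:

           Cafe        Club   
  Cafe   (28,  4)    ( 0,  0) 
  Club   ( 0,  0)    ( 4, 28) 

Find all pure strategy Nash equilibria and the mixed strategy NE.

Pure NE: (Cafe, Cafe) and (Club, Club); Mixed NE: p = 0.875, q = 0.125

Work:
Check pure NE:
(Cafe, Cafe): (28, 4) - no unilateral deviation beneficial
(Club, Club): (4, 28) - no unilateral deviation beneficial
Mixed NE: P1 plays Cafe with p = 0.875, P2 plays Cafe with q = 0.125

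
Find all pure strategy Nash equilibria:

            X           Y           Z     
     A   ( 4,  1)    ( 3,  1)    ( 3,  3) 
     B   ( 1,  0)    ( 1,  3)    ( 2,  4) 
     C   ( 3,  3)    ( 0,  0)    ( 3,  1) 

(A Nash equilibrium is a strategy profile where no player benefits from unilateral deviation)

Nash equilibrium: (A, Z)

Work:
Best responses:
  P1 vs X: payoffs [4, 1, 3] → best response A (payoff 4)
  P1 vs Y: payoffs [3, 1, 0] → best response A (payoff 3)
  P1 vs Z: payoffs [3, 2, 3] → best response A/C (payoff 3)
  P2 vs A: payoffs [1, 1, 3] → best response Z (payoff 3)
  P2 vs B: payoffs [0, 3, 4] → best response Z (payoff 4)
  P2 vs C: payoffs [3, 0, 1] → best response X (payoff 3)
Mutual best responses: (A,Z) → Nash equilibria.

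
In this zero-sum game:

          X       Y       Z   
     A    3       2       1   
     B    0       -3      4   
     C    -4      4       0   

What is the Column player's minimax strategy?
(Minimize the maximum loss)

Column should play X, value = 3

Work:
Column player minimizes Row's maximum payoff:
Column X: max payoff to Row = 3
Column Y: max payoff to Row = 4
Column Z: max payoff to Row = 4
Minimum is 3, achieved by column X.
Minimax strategy: X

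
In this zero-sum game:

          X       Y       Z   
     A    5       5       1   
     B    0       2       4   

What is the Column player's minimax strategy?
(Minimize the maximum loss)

Column should play Z, value = 4

Work:
Column player minimizes Row's maximum payoff:
Column X: max payoff to Row = 5
Column Y: max payoff to Row = 5
Column Z: max payoff to Row = 4
Minimum is 4, achieved by column Z.
Minimax strategy: Z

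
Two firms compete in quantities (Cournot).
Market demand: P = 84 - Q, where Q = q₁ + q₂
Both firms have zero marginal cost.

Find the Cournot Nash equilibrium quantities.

q₁* = q₂* = 28.0; P* = 28.0

Work:
Profit: π_i = P·q_i = (a - q_i - q_j)·q_i
FOC: ∂π_i/∂q_i = a - 2q_i - q_j = 0
Reaction function: q_i = (84 - q_j)/2
Symmetry: q* = 84/3 = 28.0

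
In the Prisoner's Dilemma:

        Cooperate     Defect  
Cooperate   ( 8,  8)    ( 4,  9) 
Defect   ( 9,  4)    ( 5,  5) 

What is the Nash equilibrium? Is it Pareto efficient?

(Defect, Defect) is NE; not Pareto efficient

Work:
Defect dominates Cooperate for both players:
If P2 cooperates: Defect (9) > Cooperate (8)
If P2 defects: Defect (5) > Cooperate (4)
NE: (Defect, Defect) with payoff (5, 5)
But (Cooperate, Cooperate) = (8, 8) Pareto dominates (5, 5)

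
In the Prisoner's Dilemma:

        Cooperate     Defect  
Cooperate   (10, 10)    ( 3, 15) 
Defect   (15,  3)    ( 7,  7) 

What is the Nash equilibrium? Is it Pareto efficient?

(Defect, Defect) is NE; not Pareto efficient

Work:
Defect dominates Cooperate for both players:
If P2 cooperates: Defect (15) > Cooperate (10)
If P2 defects: Defect (7) > Cooperate (3)
NE: (Defect, Defect) with payoff (7, 7)
But (Cooperate, Cooperate) = (10, 10) Pareto dominates (7, 7)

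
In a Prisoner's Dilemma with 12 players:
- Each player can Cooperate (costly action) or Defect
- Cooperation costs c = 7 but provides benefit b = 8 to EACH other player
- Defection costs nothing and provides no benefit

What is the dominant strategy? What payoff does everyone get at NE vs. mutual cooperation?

Dominant: Defect; NE payoff = 0; Coop payoff = 81

Work:
Defect dominates (saves cost c = 7, benefit to others is external)
NE: All defect → everyone gets 0
If all cooperate: each receives (11)×8 - 7 = 81
Social dilemma: 81 > 0 but NE gives 0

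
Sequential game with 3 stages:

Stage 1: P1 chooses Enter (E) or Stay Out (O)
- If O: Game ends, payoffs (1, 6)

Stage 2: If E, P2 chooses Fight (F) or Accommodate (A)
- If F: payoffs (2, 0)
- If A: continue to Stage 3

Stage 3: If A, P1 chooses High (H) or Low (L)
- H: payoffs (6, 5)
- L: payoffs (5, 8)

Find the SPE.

SPE: (E, A, H); Outcome (6, 5)

Work:
Stage 3: P1 chooses H (6 vs 5)
Stage 2: P2: F->0, A->5 (anticipating H). Choose A
Stage 1: P1: O->1, E->6 (anticipating A, H). Choose E
SPE path: E -> A -> H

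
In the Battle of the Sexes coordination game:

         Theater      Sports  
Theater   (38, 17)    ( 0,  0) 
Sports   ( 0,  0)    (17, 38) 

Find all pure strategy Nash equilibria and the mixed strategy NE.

Pure NE: (Theater, Theater) and (Sports, Sports); Mixed NE: p = 0.6909, q = 0.3091

Work:
Check pure NE:
(Theater, Theater): (38, 17) - no unilateral deviation beneficial
(Sports, Sports): (17, 38) - no unilateral deviation beneficial
Mixed NE: P1 plays Theater with p = 0.6909, P2 plays Theater with q = 0.3091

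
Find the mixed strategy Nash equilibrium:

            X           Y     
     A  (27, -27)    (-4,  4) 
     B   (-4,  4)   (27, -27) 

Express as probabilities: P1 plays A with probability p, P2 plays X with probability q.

p = 0.5, q = 0.5

Work:
Find probabilities that make opponent indifferent:
P2 chooses q to make P1 indifferent between A and B
P1 chooses p to make P2 indifferent between X and Y
Mixed NE: P1 plays (A: 0.5, B: 0.5), P2 plays (X: 0.5, Y: 0.5)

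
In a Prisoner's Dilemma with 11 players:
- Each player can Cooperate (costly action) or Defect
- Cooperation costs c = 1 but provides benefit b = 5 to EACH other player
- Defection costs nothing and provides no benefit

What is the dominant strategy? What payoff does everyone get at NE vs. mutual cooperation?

Dominant: Defect; NE payoff = 0; Coop payoff = 49

Work:
Defect dominates (saves cost c = 1, benefit to others is external)
NE: All defect → everyone gets 0
If all cooperate: each receives (10)×5 - 1 = 49
Social dilemma: 49 > 0 but NE gives 0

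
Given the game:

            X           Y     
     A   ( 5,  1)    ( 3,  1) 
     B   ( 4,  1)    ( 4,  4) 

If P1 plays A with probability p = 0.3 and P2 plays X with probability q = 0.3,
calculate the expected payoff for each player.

E[P1] = 3.88, E[P2] = 2.47

Work:
E[P1] = p·q·π₁(A,X) + p·(1-q)·π₁(A,Y) + (1-p)·q·π₁(B,X) + (1-p)·(1-q)·π₁(B,Y)
= 0.3·0.3·5 + 0.3·0.7·3 + 0.7·0.3·4 + 0.7·0.7·4
= 3.88

E[P2] = 2.47 (similar calculation)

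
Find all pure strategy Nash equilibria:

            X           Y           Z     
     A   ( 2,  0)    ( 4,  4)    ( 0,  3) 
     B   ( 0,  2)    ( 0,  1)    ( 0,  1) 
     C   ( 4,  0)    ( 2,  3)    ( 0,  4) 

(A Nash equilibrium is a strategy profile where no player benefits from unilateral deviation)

Nash equilibrium: (A, Y), (C, Z)

Work:
Best responses:
  P1 vs X: payoffs [2, 0, 4] → best response C (payoff 4)
  P1 vs Y: payoffs [4, 0, 2] → best response A (payoff 4)
  P1 vs Z: payoffs [0, 0, 0] → best response A/B/C (payoff 0)
  P2 vs A: payoffs [0, 4, 3] → best response Y (payoff 4)
  P2 vs B: payoffs [2, 1, 1] → best response X (payoff 2)
  P2 vs C: payoffs [0, 3, 4] → best response Z (payoff 4)
Mutual best responses: (A,Y), (C,Z) → Nash equilibria.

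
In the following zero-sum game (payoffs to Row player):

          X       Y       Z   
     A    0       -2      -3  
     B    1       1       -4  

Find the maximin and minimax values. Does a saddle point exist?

Maximin = -3, Minimax = -3, Saddle: True

Work:
Row minimums: [-3, -4] → maximin = -3
Column maximums: [1, 1, -3] → minimax = -3
Saddle point exists! Game value = -3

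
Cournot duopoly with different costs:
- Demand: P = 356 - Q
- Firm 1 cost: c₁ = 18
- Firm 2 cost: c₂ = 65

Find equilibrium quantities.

q₁* = 128.33, q₂* = 81.33

Work:
Reaction: q₁ = (356 - 18 - q₂)/2
Reaction: q₂ = (356 - 65 - q₁)/2
Solve simultaneously:
q₁* = (356 - 2×18 + 65)/3 = 128.33
q₂* = (356 - 2×65 + 18)/3 = 81.33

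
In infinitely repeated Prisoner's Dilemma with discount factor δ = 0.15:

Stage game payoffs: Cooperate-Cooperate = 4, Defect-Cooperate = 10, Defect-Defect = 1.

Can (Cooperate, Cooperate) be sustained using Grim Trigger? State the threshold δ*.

δ* = 0.6667; since δ = 0.15 < 0.6667, cooperation cannot be sustained

Work:
For Grim Trigger:
Cooperate forever: 4/(1-δ)
Defect then punished: 10 + 1·δ/(1-δ)
Need: 4/(1-δ) ≥ 10 + 1·δ/(1-δ)
Solving: δ ≥ (T-R)/(T-P) = (10-4)/(10-1) = 0.6667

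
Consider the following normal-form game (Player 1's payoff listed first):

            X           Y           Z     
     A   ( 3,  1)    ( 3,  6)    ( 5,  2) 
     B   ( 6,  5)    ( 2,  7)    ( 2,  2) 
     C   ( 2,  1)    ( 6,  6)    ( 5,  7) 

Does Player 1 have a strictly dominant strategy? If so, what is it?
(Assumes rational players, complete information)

No strictly dominant strategy exists for Player 1

Work:
A strategy strictly dominates another if it gives a strictly higher payoff against every opponent action. Compare each pair of P1's strategies column-by-column:
  A vs B: [3 vs 6, 3 vs 2, 5 vs 2] → A does not strictly dominate B (column X: 3 ≤ 6)
  A vs C: [3 vs 2, 3 vs 6, 5 vs 5] → A does not strictly dominate C (column Y: 3 ≤ 6)
  B vs A: [6 vs 3, 2 vs 3, 2 vs 5] → B does not strictly dominate A (column Y: 2 ≤ 3)
  B vs C: [6 vs 2, 2 vs 6, 2 vs 5] → B does not strictly dominate C (column Y: 2 ≤ 6)
  C vs A: [2 vs 3, 6 vs 3, 5 vs 5] → C does not strictly dominate A (column X: 2 ≤ 3)
  C vs B: [2 vs 6, 6 vs 2, 5 vs 2] → C does not strictly dominate B (column X: 2 ≤ 6)
No single strategy strictly dominates all others → no strictly dominant strategy.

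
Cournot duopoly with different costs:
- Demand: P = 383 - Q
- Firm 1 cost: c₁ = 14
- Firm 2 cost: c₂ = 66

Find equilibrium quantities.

q₁* = 140.33, q₂* = 88.33

Work:
Reaction: q₁ = (383 - 14 - q₂)/2
Reaction: q₂ = (383 - 66 - q₁)/2
Solve simultaneously:
q₁* = (383 - 2×14 + 66)/3 = 140.33
q₂* = (383 - 2×66 + 14)/3 = 88.33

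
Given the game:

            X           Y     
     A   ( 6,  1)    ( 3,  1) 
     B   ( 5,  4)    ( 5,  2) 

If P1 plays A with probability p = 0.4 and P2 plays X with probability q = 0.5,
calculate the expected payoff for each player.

E[P1] = 4.8, E[P2] = 2.2

Work:
E[P1] = p·q·π₁(A,X) + p·(1-q)·π₁(A,Y) + (1-p)·q·π₁(B,X) + (1-p)·(1-q)·π₁(B,Y)
= 0.4·0.5·6 + 0.4·0.5·3 + 0.6·0.5·5 + 0.6·0.5·5
= 4.8

E[P2] = 2.2 (similar calculation)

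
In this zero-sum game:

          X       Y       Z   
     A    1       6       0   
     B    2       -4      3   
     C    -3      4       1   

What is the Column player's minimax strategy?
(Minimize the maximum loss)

Column should play X, value = 2

Work:
Column player minimizes Row's maximum payoff:
Column X: max payoff to Row = 2
Column Y: max payoff to Row = 6
Column Z: max payoff to Row = 3
Minimum is 2, achieved by column X.
Minimax strategy: X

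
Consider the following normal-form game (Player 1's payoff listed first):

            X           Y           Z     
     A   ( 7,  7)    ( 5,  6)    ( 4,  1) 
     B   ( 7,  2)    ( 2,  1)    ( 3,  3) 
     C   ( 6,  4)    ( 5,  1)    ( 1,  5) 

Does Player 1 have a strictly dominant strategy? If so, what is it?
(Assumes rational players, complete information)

No strictly dominant strategy exists for Player 1

Work:
A strategy strictly dominates another if it gives a strictly higher payoff against every opponent action. Compare each pair of P1's strategies column-by-column:
  A vs B: [7 vs 7, 5 vs 2, 4 vs 3] → A does not strictly dominate B (column X: 7 ≤ 7)
  A vs C: [7 vs 6, 5 vs 5, 4 vs 1] → A does not strictly dominate C (column Y: 5 ≤ 5)
  B vs A: [7 vs 7, 2 vs 5, 3 vs 4] → B does not strictly dominate A (column X: 7 ≤ 7)
  B vs C: [7 vs 6, 2 vs 5, 3 vs 1] → B does not strictly dominate C (column Y: 2 ≤ 5)
  C vs A: [6 vs 7, 5 vs 5, 1 vs 4] → C does not strictly dominate A (column X: 6 ≤ 7)
  C vs B: [6 vs 7, 5 vs 2, 1 vs 3] → C does not strictly dominate B (column X: 6 ≤ 7)
No single strategy strictly dominates all others → no strictly dominant strategy.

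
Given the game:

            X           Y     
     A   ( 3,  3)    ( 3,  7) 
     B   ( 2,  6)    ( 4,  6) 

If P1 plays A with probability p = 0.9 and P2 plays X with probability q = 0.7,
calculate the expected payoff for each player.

E[P1] = 2.96, E[P2] = 4.38

Work:
E[P1] = p·q·π₁(A,X) + p·(1-q)·π₁(A,Y) + (1-p)·q·π₁(B,X) + (1-p)·(1-q)·π₁(B,Y)
= 0.9·0.7·3 + 0.9·0.3·3 + 0.1·0.7·2 + 0.1·0.3·4
= 2.96

E[P2] = 4.38 (similar calculation)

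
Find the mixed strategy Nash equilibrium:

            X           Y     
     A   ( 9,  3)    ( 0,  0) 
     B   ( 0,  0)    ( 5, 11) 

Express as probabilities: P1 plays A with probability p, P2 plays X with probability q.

p = 0.7857, q = 0.3571

Work:
Find probabilities that make opponent indifferent:
P2 chooses q to make P1 indifferent between A and B
P1 chooses p to make P2 indifferent between X and Y
Mixed NE: P1 plays (A: 0.7857, B: 0.2143), P2 plays (X: 0.3571, Y: 0.6429)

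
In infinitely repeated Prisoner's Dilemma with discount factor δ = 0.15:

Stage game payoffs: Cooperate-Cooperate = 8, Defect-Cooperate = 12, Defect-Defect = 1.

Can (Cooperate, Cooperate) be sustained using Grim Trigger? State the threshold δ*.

δ* = 0.3636; since δ = 0.15 < 0.3636, cooperation cannot be sustained

Work:
For Grim Trigger:
Cooperate forever: 8/(1-δ)
Defect then punished: 12 + 1·δ/(1-δ)
Need: 8/(1-δ) ≥ 12 + 1·δ/(1-δ)
Solving: δ ≥ (T-R)/(T-P) = (12-8)/(12-1) = 0.3636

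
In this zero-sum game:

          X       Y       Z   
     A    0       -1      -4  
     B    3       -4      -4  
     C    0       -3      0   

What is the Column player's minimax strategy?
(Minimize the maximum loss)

Column should play Y, value = -1

Work:
Column player minimizes Row's maximum payoff:
Column X: max payoff to Row = 3
Column Y: max payoff to Row = -1
Column Z: max payoff to Row = 0
Minimum is -1, achieved by column Y.
Minimax strategy: Y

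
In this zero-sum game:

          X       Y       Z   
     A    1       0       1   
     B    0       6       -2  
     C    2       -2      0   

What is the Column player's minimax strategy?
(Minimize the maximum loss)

Column should play Z, value = 1

Work:
Column player minimizes Row's maximum payoff:
Column X: max payoff to Row = 2
Column Y: max payoff to Row = 6
Column Z: max payoff to Row = 1
Minimum is 1, achieved by column Z.
Minimax strategy: Z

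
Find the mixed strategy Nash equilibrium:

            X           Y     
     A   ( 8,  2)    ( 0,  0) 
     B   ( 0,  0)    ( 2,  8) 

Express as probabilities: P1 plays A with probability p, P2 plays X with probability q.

p = 0.8, q = 0.2

Work:
Find probabilities that make opponent indifferent:
P2 chooses q to make P1 indifferent between A and B
P1 chooses p to make P2 indifferent between X and Y
Mixed NE: P1 plays (A: 0.8, B: 0.2), P2 plays (X: 0.2, Y: 0.8)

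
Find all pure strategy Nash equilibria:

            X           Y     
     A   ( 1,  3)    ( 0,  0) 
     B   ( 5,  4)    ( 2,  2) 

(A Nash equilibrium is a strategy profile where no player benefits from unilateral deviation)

Nash equilibrium: (B, X)

Work:
Best responses:
  P1 vs X: payoffs [1, 5] → best response B (payoff 5)
  P1 vs Y: payoffs [0, 2] → best response B (payoff 2)
  P2 vs A: payoffs [3, 0] → best response X (payoff 3)
  P2 vs B: payoffs [4, 2] → best response X (payoff 4)
Mutual best responses: (B,X) → Nash equilibria.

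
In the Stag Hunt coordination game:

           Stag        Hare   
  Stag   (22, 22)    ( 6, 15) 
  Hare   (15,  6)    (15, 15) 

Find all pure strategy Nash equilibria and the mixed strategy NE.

Pure NE: (Stag, Stag) and (Hare, Hare); Mixed NE: p = 0.5625, q = 0.5625

Work:
Check pure NE:
(Stag, Stag): (22, 22) - no unilateral deviation beneficial
(Hare, Hare): (15, 15) - no unilateral deviation beneficial
Mixed NE: P1 plays Stag with p = 0.5625, P2 plays Stag with q = 0.5625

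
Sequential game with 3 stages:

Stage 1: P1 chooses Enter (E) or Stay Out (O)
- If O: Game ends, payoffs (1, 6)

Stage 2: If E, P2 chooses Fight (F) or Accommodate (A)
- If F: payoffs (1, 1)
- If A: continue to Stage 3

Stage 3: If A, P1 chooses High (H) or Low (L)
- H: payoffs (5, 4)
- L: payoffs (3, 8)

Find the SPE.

SPE: (E, A, H); Outcome (5, 4)

Work:
Stage 3: P1 chooses H (5 vs 3)
Stage 2: P2: F->1, A->4 (anticipating H). Choose A
Stage 1: P1: O->1, E->5 (anticipating A, H). Choose E
SPE path: E -> A -> H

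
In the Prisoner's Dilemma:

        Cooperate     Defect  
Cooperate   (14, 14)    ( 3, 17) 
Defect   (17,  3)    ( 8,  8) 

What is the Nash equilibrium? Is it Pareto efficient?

(Defect, Defect) is NE; not Pareto efficient

Work:
Defect dominates Cooperate for both players:
If P2 cooperates: Defect (17) > Cooperate (14)
If P2 defects: Defect (8) > Cooperate (3)
NE: (Defect, Defect) with payoff (8, 8)
But (Cooperate, Cooperate) = (14, 14) Pareto dominates (8, 8)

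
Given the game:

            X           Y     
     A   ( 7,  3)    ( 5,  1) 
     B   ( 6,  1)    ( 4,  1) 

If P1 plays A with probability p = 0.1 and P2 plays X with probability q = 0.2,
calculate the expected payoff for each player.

E[P1] = 4.5, E[P2] = 1.04

Work:
E[P1] = p·q·π₁(A,X) + p·(1-q)·π₁(A,Y) + (1-p)·q·π₁(B,X) + (1-p)·(1-q)·π₁(B,Y)
= 0.1·0.2·7 + 0.1·0.8·5 + 0.9·0.2·6 + 0.9·0.8·4
= 4.5

E[P2] = 1.04 (similar calculation)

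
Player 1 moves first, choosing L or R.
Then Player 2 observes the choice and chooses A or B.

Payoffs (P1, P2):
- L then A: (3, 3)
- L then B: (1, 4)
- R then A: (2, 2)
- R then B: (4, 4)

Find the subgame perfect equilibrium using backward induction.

P1 plays R, P2 plays B after L and B after R; Payoff (4, 4)

Work:
Backward induction:
After L: P2 chooses B → P1 gets 1
After R: P2 chooses B → P1 gets 4
P1 chooses R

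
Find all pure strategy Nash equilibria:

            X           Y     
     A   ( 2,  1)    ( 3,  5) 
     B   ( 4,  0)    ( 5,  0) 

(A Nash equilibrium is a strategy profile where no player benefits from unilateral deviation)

Nash equilibrium: (B, X), (B, Y)

Work:
Best responses:
  P1 vs X: payoffs [2, 4] → best response B (payoff 4)
  P1 vs Y: payoffs [3, 5] → best response B (payoff 5)
  P2 vs A: payoffs [1, 5] → best response Y (payoff 5)
  P2 vs B: payoffs [0, 0] → best response X/Y (payoff 0)
Mutual best responses: (B,X), (B,Y) → Nash equilibria.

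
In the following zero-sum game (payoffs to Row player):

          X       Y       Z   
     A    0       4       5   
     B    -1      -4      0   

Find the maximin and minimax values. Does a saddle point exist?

Maximin = 0, Minimax = 0, Saddle: True

Work:
Row minimums: [0, -4] → maximin = 0
Column maximums: [0, 4, 5] → minimax = 0
Saddle point exists! Game value = 0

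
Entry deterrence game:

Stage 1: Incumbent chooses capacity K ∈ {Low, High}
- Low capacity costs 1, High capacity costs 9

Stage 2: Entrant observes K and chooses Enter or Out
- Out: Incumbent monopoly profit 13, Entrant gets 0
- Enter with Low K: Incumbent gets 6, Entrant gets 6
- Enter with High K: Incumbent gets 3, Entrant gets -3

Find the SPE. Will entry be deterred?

SPE: (Low, Enter|Low, Out|High); Entry not deterred. Incumbent net profit = 5, Entrant gets 6

Work:
After Low K: Entrant enters (6 > 0)
After High K: Entrant stays out (-3 < 0)
Incumbent: Low → 6−1=5, High → 13−9=4
Incumbent chooses Low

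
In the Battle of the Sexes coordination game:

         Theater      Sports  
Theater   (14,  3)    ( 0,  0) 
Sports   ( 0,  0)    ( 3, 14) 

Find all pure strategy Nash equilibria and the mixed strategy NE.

Pure NE: (Theater, Theater) and (Sports, Sports); Mixed NE: p = 0.8235, q = 0.1765

Work:
Check pure NE:
(Theater, Theater): (14, 3) - no unilateral deviation beneficial
(Sports, Sports): (3, 14) - no unilateral deviation beneficial
Mixed NE: P1 plays Theater with p = 0.8235, P2 plays Theater with q = 0.1765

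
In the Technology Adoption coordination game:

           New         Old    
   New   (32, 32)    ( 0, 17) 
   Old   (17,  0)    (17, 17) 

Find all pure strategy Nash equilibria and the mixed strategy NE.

Pure NE: (New, New) and (Old, Old); Mixed NE: p = 0.5312, q = 0.5312

Work:
Check pure NE:
(New, New): (32, 32) - no unilateral deviation beneficial
(Old, Old): (17, 17) - no unilateral deviation beneficial
Mixed NE: P1 plays New with p = 0.5312, P2 plays New with q = 0.5312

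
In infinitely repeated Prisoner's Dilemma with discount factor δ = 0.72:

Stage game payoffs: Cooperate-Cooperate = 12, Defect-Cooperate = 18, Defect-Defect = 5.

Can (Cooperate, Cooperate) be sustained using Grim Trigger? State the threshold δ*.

δ* = 0.4615; since δ = 0.72 ≥ 0.4615, cooperation can be sustained

Work:
For Grim Trigger:
Cooperate forever: 12/(1-δ)
Defect then punished: 18 + 5·δ/(1-δ)
Need: 12/(1-δ) ≥ 18 + 5·δ/(1-δ)
Solving: δ ≥ (T-R)/(T-P) = (18-12)/(18-5) = 0.4615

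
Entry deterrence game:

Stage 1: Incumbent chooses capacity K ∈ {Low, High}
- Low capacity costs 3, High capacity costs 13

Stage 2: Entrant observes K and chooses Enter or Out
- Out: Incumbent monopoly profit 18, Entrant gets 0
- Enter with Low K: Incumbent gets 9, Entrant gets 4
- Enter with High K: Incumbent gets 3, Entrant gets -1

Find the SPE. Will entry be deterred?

SPE: (Low, Enter|Low, Out|High); Entry not deterred. Incumbent net profit = 6, Entrant gets 4

Work:
After Low K: Entrant enters (4 > 0)
After High K: Entrant stays out (-1 < 0)
Incumbent: Low → 9−3=6, High → 18−13=5
Incumbent chooses Low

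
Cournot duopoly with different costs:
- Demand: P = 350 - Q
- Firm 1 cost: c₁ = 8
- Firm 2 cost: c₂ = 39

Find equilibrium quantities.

q₁* = 124.33, q₂* = 93.33

Work:
Reaction: q₁ = (350 - 8 - q₂)/2
Reaction: q₂ = (350 - 39 - q₁)/2
Solve simultaneously:
q₁* = (350 - 2×8 + 39)/3 = 124.33
q₂* = (350 - 2×39 + 8)/3 = 93.33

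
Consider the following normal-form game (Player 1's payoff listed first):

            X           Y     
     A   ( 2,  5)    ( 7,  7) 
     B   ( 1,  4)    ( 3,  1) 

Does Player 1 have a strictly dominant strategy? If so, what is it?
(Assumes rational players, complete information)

Yes, Player 1's strictly dominant strategy is A

Work:
A strategy strictly dominates another if it gives a strictly higher payoff against every opponent action. Compare each pair of P1's strategies column-by-column:
  A vs B: [2 vs 1, 7 vs 3] → A strictly dominates B
  B vs A: [1 vs 2, 3 vs 7] → B does not strictly dominate A (column X: 1 ≤ 2)
A strictly dominates every other strategy → strictly dominant.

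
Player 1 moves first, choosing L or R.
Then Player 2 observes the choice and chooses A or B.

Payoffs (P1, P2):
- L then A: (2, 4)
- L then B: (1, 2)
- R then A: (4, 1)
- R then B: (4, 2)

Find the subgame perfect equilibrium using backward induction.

P1 plays R, P2 plays A after L and B after R; Payoff (4, 2)

Work:
Backward induction:
After L: P2 chooses A → P1 gets 2
After R: P2 chooses B → P1 gets 4
P1 chooses R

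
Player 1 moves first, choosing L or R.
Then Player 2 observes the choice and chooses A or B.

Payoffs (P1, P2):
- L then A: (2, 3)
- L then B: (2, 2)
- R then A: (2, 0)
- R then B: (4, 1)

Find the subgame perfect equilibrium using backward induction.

P1 plays R, P2 plays A after L and B after R; Payoff (4, 1)

Work:
Backward induction:
After L: P2 chooses A → P1 gets 2
After R: P2 chooses B → P1 gets 4
P1 chooses R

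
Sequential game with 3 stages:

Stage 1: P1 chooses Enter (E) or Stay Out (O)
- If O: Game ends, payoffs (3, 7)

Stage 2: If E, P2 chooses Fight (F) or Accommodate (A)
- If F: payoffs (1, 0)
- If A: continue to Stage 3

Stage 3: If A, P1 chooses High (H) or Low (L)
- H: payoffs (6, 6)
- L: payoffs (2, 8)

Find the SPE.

SPE: (E, A, H); Outcome (6, 6)

Work:
Stage 3: P1 chooses H (6 vs 2)
Stage 2: P2: F->0, A->6 (anticipating H). Choose A
Stage 1: P1: O->3, E->6 (anticipating A, H). Choose E
SPE path: E -> A -> H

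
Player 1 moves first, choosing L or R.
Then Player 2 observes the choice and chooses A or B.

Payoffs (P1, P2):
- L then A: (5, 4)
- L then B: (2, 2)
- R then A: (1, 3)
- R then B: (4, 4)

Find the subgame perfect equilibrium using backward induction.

P1 plays L, P2 plays A after L and B after R; Payoff (5, 4)

Work:
Backward induction:
After L: P2 chooses A → P1 gets 5
After R: P2 chooses B → P1 gets 4
P1 chooses L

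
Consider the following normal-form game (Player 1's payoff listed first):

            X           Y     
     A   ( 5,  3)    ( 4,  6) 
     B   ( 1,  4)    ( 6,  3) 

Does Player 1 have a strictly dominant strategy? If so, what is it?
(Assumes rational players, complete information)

No strictly dominant strategy exists for Player 1

Work:
A strategy strictly dominates another if it gives a strictly higher payoff against every opponent action. Compare each pair of P1's strategies column-by-column:
  A vs B: [5 vs 1, 4 vs 6] → A does not strictly dominate B (column Y: 4 ≤ 6)
  B vs A: [1 vs 5, 6 vs 4] → B does not strictly dominate A (column X: 1 ≤ 5)
No single strategy strictly dominates all others → no strictly dominant strategy.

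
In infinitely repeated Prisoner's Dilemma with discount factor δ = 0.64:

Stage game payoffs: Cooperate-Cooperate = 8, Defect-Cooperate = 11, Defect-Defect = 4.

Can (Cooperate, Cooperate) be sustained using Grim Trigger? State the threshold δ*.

δ* = 0.4286; since δ = 0.64 ≥ 0.4286, cooperation can be sustained

Work:
For Grim Trigger:
Cooperate forever: 8/(1-δ)
Defect then punished: 11 + 4·δ/(1-δ)
Need: 8/(1-δ) ≥ 11 + 4·δ/(1-δ)
Solving: δ ≥ (T-R)/(T-P) = (11-8)/(11-4) = 0.4286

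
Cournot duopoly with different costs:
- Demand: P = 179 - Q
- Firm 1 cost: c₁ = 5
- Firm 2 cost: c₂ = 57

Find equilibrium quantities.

q₁* = 75.33, q₂* = 23.33

Work:
Reaction: q₁ = (179 - 5 - q₂)/2
Reaction: q₂ = (179 - 57 - q₁)/2
Solve simultaneously:
q₁* = (179 - 2×5 + 57)/3 = 75.33
q₂* = (179 - 2×57 + 5)/3 = 23.33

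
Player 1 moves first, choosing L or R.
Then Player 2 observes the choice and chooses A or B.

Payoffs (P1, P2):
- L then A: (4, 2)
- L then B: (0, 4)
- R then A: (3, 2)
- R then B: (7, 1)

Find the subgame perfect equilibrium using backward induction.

P1 plays R, P2 plays B after L and A after R; Payoff (3, 2)

Work:
Backward induction:
After L: P2 chooses B → P1 gets 0
After R: P2 chooses A → P1 gets 3
P1 chooses R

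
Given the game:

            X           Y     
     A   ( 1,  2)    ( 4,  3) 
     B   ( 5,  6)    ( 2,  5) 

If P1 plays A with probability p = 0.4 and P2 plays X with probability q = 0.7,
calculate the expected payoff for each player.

E[P1] = 3.22, E[P2] = 4.34

Work:
E[P1] = p·q·π₁(A,X) + p·(1-q)·π₁(A,Y) + (1-p)·q·π₁(B,X) + (1-p)·(1-q)·π₁(B,Y)
= 0.4·0.7·1 + 0.4·0.3·4 + 0.6·0.7·5 + 0.6·0.3·2
= 3.22

E[P2] = 4.34 (similar calculation)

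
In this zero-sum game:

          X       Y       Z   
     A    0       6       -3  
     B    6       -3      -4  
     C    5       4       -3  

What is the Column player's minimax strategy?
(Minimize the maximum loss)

Column should play Z, value = -3

Work:
Column player minimizes Row's maximum payoff:
Column X: max payoff to Row = 6
Column Y: max payoff to Row = 6
Column Z: max payoff to Row = -3
Minimum is -3, achieved by column Z.
Minimax strategy: Z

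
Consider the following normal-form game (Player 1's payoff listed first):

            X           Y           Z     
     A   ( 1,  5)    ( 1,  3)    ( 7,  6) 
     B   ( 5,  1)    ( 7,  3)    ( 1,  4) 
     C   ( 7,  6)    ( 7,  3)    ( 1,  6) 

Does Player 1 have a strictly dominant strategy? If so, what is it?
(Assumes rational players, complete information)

No strictly dominant strategy exists for Player 1

Work:
A strategy strictly dominates another if it gives a strictly higher payoff against every opponent action. Compare each pair of P1's strategies column-by-column:
  A vs B: [1 vs 5, 1 vs 7, 7 vs 1] → A does not strictly dominate B (column X: 1 ≤ 5)
  A vs C: [1 vs 7, 1 vs 7, 7 vs 1] → A does not strictly dominate C (column X: 1 ≤ 7)
  B vs A: [5 vs 1, 7 vs 1, 1 vs 7] → B does not strictly dominate A (column Z: 1 ≤ 7)
  B vs C: [5 vs 7, 7 vs 7, 1 vs 1] → B does not strictly dominate C (column X: 5 ≤ 7)
  C vs A: [7 vs 1, 7 vs 1, 1 vs 7] → C does not strictly dominate A (column Z: 1 ≤ 7)
  C vs B: [7 vs 5, 7 vs 7, 1 vs 1] → C does not strictly dominate B (column Y: 7 ≤ 7)
No single strategy strictly dominates all others → no strictly dominant strategy.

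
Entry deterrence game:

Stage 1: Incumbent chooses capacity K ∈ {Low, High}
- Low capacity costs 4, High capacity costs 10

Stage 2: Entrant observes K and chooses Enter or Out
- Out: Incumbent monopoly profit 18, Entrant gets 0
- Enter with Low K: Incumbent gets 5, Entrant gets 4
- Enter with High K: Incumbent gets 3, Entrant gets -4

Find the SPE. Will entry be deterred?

SPE: (High, Enter|Low, Out|High); Entry deterred. Incumbent net profit = 8

Work:
After Low K: Entrant enters (4 > 0)
After High K: Entrant stays out (-4 < 0)
Incumbent: Low → 5−4=1, High → 18−10=8
Incumbent chooses High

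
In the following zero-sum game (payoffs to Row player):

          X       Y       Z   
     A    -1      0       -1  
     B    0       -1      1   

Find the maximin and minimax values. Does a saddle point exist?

Maximin = -1, Minimax = 0, Saddle: False

Work:
Row minimums: [-1, -1] → maximin = -1
Column maximums: [0, 0, 1] → minimax = 0
No saddle point (maximin ≠ minimax). Mixed strategy needed.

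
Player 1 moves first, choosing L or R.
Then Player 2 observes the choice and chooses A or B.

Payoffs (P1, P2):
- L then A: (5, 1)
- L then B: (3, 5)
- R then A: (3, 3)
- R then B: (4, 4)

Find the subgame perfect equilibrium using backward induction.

P1 plays R, P2 plays B after L and B after R; Payoff (4, 4)

Work:
Backward induction:
After L: P2 chooses B → P1 gets 3
After R: P2 chooses B → P1 gets 4
P1 chooses R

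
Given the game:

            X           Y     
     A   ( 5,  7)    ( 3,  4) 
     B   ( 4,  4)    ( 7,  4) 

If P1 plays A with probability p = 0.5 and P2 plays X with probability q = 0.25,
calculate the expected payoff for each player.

E[P1] = 4.875, E[P2] = 4.375

Work:
E[P1] = p·q·π₁(A,X) + p·(1-q)·π₁(A,Y) + (1-p)·q·π₁(B,X) + (1-p)·(1-q)·π₁(B,Y)
= 0.5·0.25·5 + 0.5·0.75·3 + 0.5·0.25·4 + 0.5·0.75·7
= 4.875

E[P2] = 4.375 (similar calculation)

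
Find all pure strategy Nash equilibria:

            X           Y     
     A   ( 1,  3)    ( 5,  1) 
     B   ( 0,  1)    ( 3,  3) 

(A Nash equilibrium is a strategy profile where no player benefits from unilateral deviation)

Nash equilibrium: (A, X)

Work:
Best responses:
  P1 vs X: payoffs [1, 0] → best response A (payoff 1)
  P1 vs Y: payoffs [5, 3] → best response A (payoff 5)
  P2 vs A: payoffs [3, 1] → best response X (payoff 3)
  P2 vs B: payoffs [1, 3] → best response Y (payoff 3)
Mutual best responses: (A,X) → Nash equilibria.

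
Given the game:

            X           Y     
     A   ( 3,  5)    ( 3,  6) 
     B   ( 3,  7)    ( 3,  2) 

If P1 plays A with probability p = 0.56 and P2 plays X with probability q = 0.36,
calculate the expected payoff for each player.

E[P1] = 3.0, E[P2] = 4.8304

Work:
E[P1] = p·q·π₁(A,X) + p·(1-q)·π₁(A,Y) + (1-p)·q·π₁(B,X) + (1-p)·(1-q)·π₁(B,Y)
= 0.56·0.36·3 + 0.56·0.64·3 + 0.44·0.36·3 + 0.44·0.64·3
= 3.0

E[P2] = 4.8304 (similar calculation)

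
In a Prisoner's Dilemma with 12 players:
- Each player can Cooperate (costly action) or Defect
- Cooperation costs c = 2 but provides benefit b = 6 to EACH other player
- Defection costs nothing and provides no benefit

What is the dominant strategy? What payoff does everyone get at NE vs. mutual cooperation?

Dominant: Defect; NE payoff = 0; Coop payoff = 64

Work:
Defect dominates (saves cost c = 2, benefit to others is external)
NE: All defect → everyone gets 0
If all cooperate: each receives (11)×6 - 2 = 64
Social dilemma: 64 > 0 but NE gives 0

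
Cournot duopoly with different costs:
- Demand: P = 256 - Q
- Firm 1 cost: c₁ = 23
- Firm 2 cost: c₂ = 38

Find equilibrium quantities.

q₁* = 82.67, q₂* = 67.67

Work:
Reaction: q₁ = (256 - 23 - q₂)/2
Reaction: q₂ = (256 - 38 - q₁)/2
Solve simultaneously:
q₁* = (256 - 2×23 + 38)/3 = 82.67
q₂* = (256 - 2×38 + 23)/3 = 67.67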